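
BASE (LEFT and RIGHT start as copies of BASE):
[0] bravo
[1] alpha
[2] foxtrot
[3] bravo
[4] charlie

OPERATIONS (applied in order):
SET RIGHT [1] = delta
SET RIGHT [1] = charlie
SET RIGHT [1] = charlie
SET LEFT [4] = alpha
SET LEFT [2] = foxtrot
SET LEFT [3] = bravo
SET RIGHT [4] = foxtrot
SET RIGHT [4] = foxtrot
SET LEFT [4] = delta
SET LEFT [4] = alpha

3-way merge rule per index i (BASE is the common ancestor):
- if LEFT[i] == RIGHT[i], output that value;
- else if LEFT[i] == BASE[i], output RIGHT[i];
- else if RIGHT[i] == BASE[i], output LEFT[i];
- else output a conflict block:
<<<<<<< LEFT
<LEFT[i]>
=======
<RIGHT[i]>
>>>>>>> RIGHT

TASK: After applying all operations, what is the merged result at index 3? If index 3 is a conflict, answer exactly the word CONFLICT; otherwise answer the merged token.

Answer: bravo

Derivation:
Final LEFT:  [bravo, alpha, foxtrot, bravo, alpha]
Final RIGHT: [bravo, charlie, foxtrot, bravo, foxtrot]
i=0: L=bravo R=bravo -> agree -> bravo
i=1: L=alpha=BASE, R=charlie -> take RIGHT -> charlie
i=2: L=foxtrot R=foxtrot -> agree -> foxtrot
i=3: L=bravo R=bravo -> agree -> bravo
i=4: BASE=charlie L=alpha R=foxtrot all differ -> CONFLICT
Index 3 -> bravo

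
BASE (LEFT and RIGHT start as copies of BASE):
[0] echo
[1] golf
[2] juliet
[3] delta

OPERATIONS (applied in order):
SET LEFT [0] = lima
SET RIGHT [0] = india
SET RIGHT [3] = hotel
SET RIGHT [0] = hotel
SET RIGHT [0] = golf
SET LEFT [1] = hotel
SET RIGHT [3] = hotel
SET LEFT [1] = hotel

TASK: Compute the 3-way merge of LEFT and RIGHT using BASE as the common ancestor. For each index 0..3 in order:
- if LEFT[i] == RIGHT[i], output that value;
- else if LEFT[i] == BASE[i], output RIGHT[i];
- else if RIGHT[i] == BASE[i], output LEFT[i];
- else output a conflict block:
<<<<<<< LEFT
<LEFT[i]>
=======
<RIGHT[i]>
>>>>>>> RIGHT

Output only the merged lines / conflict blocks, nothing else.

Final LEFT:  [lima, hotel, juliet, delta]
Final RIGHT: [golf, golf, juliet, hotel]
i=0: BASE=echo L=lima R=golf all differ -> CONFLICT
i=1: L=hotel, R=golf=BASE -> take LEFT -> hotel
i=2: L=juliet R=juliet -> agree -> juliet
i=3: L=delta=BASE, R=hotel -> take RIGHT -> hotel

Answer: <<<<<<< LEFT
lima
=======
golf
>>>>>>> RIGHT
hotel
juliet
hotel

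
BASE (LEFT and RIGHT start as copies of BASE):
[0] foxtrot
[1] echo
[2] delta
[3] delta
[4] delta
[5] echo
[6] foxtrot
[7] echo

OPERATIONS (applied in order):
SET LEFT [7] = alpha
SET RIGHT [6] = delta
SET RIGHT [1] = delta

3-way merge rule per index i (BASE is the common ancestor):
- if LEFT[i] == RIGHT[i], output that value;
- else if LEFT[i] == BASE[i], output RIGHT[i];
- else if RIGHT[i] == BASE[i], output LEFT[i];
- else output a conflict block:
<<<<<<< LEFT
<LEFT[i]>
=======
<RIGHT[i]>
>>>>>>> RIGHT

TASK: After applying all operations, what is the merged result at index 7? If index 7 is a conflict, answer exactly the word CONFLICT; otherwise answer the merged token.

Answer: alpha

Derivation:
Final LEFT:  [foxtrot, echo, delta, delta, delta, echo, foxtrot, alpha]
Final RIGHT: [foxtrot, delta, delta, delta, delta, echo, delta, echo]
i=0: L=foxtrot R=foxtrot -> agree -> foxtrot
i=1: L=echo=BASE, R=delta -> take RIGHT -> delta
i=2: L=delta R=delta -> agree -> delta
i=3: L=delta R=delta -> agree -> delta
i=4: L=delta R=delta -> agree -> delta
i=5: L=echo R=echo -> agree -> echo
i=6: L=foxtrot=BASE, R=delta -> take RIGHT -> delta
i=7: L=alpha, R=echo=BASE -> take LEFT -> alpha
Index 7 -> alpha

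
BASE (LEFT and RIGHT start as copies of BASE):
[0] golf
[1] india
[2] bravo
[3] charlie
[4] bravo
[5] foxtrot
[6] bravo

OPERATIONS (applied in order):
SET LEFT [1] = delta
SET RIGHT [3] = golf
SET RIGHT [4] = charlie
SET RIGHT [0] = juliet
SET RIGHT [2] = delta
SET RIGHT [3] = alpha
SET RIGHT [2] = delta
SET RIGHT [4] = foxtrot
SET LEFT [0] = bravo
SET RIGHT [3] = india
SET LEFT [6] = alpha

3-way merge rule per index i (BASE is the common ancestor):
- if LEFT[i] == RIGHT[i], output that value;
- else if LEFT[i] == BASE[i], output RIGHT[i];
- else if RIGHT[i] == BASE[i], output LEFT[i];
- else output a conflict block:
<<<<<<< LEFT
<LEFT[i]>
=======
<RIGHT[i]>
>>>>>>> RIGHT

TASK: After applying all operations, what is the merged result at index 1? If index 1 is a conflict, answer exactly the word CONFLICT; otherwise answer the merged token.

Answer: delta

Derivation:
Final LEFT:  [bravo, delta, bravo, charlie, bravo, foxtrot, alpha]
Final RIGHT: [juliet, india, delta, india, foxtrot, foxtrot, bravo]
i=0: BASE=golf L=bravo R=juliet all differ -> CONFLICT
i=1: L=delta, R=india=BASE -> take LEFT -> delta
i=2: L=bravo=BASE, R=delta -> take RIGHT -> delta
i=3: L=charlie=BASE, R=india -> take RIGHT -> india
i=4: L=bravo=BASE, R=foxtrot -> take RIGHT -> foxtrot
i=5: L=foxtrot R=foxtrot -> agree -> foxtrot
i=6: L=alpha, R=bravo=BASE -> take LEFT -> alpha
Index 1 -> delta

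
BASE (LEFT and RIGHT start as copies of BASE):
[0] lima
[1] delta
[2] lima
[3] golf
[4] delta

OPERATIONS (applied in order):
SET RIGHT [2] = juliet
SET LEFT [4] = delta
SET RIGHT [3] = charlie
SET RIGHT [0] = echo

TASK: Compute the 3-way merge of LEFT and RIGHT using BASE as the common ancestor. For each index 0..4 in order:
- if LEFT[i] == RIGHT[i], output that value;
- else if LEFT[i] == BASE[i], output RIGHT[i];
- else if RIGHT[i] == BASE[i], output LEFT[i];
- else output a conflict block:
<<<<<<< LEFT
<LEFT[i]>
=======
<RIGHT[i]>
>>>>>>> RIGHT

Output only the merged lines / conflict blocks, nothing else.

Final LEFT:  [lima, delta, lima, golf, delta]
Final RIGHT: [echo, delta, juliet, charlie, delta]
i=0: L=lima=BASE, R=echo -> take RIGHT -> echo
i=1: L=delta R=delta -> agree -> delta
i=2: L=lima=BASE, R=juliet -> take RIGHT -> juliet
i=3: L=golf=BASE, R=charlie -> take RIGHT -> charlie
i=4: L=delta R=delta -> agree -> delta

Answer: echo
delta
juliet
charlie
delta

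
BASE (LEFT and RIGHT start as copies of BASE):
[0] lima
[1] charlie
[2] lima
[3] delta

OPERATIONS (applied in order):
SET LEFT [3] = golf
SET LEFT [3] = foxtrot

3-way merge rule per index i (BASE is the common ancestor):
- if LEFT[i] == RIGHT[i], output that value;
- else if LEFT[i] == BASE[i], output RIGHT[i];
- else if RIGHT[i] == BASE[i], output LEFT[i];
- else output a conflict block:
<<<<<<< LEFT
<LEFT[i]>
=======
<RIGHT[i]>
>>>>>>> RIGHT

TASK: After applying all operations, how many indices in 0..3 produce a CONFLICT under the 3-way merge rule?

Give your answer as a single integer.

Final LEFT:  [lima, charlie, lima, foxtrot]
Final RIGHT: [lima, charlie, lima, delta]
i=0: L=lima R=lima -> agree -> lima
i=1: L=charlie R=charlie -> agree -> charlie
i=2: L=lima R=lima -> agree -> lima
i=3: L=foxtrot, R=delta=BASE -> take LEFT -> foxtrot
Conflict count: 0

Answer: 0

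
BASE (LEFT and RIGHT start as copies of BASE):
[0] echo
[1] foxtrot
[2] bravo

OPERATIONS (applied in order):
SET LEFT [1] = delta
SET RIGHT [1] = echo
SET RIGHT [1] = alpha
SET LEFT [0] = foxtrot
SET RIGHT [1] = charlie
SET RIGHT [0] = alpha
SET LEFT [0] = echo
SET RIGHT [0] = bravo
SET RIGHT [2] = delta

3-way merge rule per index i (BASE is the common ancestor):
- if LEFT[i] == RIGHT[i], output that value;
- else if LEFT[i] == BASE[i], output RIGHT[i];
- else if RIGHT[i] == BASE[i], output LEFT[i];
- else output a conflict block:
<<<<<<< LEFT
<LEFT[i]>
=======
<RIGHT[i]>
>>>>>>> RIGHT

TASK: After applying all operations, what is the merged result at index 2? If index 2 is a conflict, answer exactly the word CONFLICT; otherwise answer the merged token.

Final LEFT:  [echo, delta, bravo]
Final RIGHT: [bravo, charlie, delta]
i=0: L=echo=BASE, R=bravo -> take RIGHT -> bravo
i=1: BASE=foxtrot L=delta R=charlie all differ -> CONFLICT
i=2: L=bravo=BASE, R=delta -> take RIGHT -> delta
Index 2 -> delta

Answer: delta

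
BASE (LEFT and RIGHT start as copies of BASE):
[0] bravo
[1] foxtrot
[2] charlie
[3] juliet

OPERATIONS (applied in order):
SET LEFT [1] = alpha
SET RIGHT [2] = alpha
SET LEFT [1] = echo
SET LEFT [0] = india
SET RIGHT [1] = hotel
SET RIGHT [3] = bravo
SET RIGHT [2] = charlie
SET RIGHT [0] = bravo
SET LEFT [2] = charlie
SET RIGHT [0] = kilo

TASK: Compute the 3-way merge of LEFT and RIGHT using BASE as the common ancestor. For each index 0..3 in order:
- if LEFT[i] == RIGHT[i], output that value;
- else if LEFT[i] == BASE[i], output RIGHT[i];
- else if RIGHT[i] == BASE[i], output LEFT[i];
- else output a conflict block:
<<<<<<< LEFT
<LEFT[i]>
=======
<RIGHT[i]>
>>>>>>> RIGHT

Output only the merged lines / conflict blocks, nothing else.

Final LEFT:  [india, echo, charlie, juliet]
Final RIGHT: [kilo, hotel, charlie, bravo]
i=0: BASE=bravo L=india R=kilo all differ -> CONFLICT
i=1: BASE=foxtrot L=echo R=hotel all differ -> CONFLICT
i=2: L=charlie R=charlie -> agree -> charlie
i=3: L=juliet=BASE, R=bravo -> take RIGHT -> bravo

Answer: <<<<<<< LEFT
india
=======
kilo
>>>>>>> RIGHT
<<<<<<< LEFT
echo
=======
hotel
>>>>>>> RIGHT
charlie
bravo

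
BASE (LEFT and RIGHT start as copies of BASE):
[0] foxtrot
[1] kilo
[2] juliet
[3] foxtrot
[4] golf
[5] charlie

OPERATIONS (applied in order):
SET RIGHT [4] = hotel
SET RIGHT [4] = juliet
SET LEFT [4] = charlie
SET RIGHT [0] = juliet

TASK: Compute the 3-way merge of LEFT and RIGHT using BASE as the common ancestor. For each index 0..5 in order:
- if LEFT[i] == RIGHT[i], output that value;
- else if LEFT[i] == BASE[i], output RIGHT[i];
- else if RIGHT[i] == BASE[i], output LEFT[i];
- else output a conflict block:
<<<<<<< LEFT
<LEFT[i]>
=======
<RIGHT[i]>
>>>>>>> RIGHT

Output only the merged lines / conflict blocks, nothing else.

Answer: juliet
kilo
juliet
foxtrot
<<<<<<< LEFT
charlie
=======
juliet
>>>>>>> RIGHT
charlie

Derivation:
Final LEFT:  [foxtrot, kilo, juliet, foxtrot, charlie, charlie]
Final RIGHT: [juliet, kilo, juliet, foxtrot, juliet, charlie]
i=0: L=foxtrot=BASE, R=juliet -> take RIGHT -> juliet
i=1: L=kilo R=kilo -> agree -> kilo
i=2: L=juliet R=juliet -> agree -> juliet
i=3: L=foxtrot R=foxtrot -> agree -> foxtrot
i=4: BASE=golf L=charlie R=juliet all differ -> CONFLICT
i=5: L=charlie R=charlie -> agree -> charlie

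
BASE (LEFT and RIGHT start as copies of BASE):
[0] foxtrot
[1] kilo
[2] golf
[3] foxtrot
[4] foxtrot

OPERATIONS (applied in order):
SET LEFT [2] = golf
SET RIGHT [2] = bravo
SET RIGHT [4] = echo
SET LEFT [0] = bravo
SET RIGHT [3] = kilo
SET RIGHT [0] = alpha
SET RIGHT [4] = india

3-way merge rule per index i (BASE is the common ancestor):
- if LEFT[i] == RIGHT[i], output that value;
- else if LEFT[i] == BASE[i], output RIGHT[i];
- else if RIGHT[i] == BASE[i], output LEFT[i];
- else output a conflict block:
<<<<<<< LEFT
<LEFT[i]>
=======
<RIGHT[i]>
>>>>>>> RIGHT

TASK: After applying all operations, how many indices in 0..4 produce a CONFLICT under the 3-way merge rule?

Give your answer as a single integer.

Final LEFT:  [bravo, kilo, golf, foxtrot, foxtrot]
Final RIGHT: [alpha, kilo, bravo, kilo, india]
i=0: BASE=foxtrot L=bravo R=alpha all differ -> CONFLICT
i=1: L=kilo R=kilo -> agree -> kilo
i=2: L=golf=BASE, R=bravo -> take RIGHT -> bravo
i=3: L=foxtrot=BASE, R=kilo -> take RIGHT -> kilo
i=4: L=foxtrot=BASE, R=india -> take RIGHT -> india
Conflict count: 1

Answer: 1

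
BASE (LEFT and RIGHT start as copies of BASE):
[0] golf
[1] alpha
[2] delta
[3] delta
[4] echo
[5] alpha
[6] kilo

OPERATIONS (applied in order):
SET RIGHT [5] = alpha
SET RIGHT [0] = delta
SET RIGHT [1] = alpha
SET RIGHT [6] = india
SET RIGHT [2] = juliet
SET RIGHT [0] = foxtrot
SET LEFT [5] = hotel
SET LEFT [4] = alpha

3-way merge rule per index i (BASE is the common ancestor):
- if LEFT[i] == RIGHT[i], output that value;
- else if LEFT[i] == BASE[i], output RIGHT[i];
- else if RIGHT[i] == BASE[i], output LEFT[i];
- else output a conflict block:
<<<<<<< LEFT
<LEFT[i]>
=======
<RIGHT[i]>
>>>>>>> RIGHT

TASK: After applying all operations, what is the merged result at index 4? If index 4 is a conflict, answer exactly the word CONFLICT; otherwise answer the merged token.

Answer: alpha

Derivation:
Final LEFT:  [golf, alpha, delta, delta, alpha, hotel, kilo]
Final RIGHT: [foxtrot, alpha, juliet, delta, echo, alpha, india]
i=0: L=golf=BASE, R=foxtrot -> take RIGHT -> foxtrot
i=1: L=alpha R=alpha -> agree -> alpha
i=2: L=delta=BASE, R=juliet -> take RIGHT -> juliet
i=3: L=delta R=delta -> agree -> delta
i=4: L=alpha, R=echo=BASE -> take LEFT -> alpha
i=5: L=hotel, R=alpha=BASE -> take LEFT -> hotel
i=6: L=kilo=BASE, R=india -> take RIGHT -> india
Index 4 -> alpha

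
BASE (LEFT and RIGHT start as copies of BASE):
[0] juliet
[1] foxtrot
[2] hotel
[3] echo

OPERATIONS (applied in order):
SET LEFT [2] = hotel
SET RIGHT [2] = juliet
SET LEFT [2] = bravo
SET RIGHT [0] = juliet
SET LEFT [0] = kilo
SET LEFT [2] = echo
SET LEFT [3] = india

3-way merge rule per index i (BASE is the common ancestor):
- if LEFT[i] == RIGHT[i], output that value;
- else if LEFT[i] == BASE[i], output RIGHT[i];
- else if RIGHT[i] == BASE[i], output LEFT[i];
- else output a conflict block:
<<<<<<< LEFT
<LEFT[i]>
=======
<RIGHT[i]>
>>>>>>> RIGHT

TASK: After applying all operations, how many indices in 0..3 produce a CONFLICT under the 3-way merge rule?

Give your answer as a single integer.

Final LEFT:  [kilo, foxtrot, echo, india]
Final RIGHT: [juliet, foxtrot, juliet, echo]
i=0: L=kilo, R=juliet=BASE -> take LEFT -> kilo
i=1: L=foxtrot R=foxtrot -> agree -> foxtrot
i=2: BASE=hotel L=echo R=juliet all differ -> CONFLICT
i=3: L=india, R=echo=BASE -> take LEFT -> india
Conflict count: 1

Answer: 1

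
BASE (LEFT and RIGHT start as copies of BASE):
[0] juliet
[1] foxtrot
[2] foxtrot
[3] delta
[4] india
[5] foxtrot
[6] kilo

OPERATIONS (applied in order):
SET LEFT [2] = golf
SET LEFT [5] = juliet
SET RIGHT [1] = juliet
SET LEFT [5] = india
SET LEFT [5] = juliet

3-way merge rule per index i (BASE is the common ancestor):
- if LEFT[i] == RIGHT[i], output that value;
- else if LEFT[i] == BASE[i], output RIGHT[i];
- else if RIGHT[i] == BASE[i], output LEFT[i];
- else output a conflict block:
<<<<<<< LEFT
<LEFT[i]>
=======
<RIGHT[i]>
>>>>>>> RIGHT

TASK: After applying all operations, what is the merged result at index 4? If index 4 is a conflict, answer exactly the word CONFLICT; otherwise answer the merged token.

Answer: india

Derivation:
Final LEFT:  [juliet, foxtrot, golf, delta, india, juliet, kilo]
Final RIGHT: [juliet, juliet, foxtrot, delta, india, foxtrot, kilo]
i=0: L=juliet R=juliet -> agree -> juliet
i=1: L=foxtrot=BASE, R=juliet -> take RIGHT -> juliet
i=2: L=golf, R=foxtrot=BASE -> take LEFT -> golf
i=3: L=delta R=delta -> agree -> delta
i=4: L=india R=india -> agree -> india
i=5: L=juliet, R=foxtrot=BASE -> take LEFT -> juliet
i=6: L=kilo R=kilo -> agree -> kilo
Index 4 -> india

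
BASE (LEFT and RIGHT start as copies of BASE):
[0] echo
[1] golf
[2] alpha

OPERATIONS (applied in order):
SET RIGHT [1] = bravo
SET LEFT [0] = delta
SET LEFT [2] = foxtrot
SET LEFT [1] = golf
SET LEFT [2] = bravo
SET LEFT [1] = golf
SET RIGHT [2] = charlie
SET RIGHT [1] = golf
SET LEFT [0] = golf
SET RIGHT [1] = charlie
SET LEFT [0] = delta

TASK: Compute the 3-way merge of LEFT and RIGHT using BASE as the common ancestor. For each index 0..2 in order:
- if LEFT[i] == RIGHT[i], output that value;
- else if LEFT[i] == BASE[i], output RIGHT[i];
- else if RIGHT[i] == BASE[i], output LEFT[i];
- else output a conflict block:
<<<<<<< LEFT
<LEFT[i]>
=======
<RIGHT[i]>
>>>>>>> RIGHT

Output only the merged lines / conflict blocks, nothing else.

Final LEFT:  [delta, golf, bravo]
Final RIGHT: [echo, charlie, charlie]
i=0: L=delta, R=echo=BASE -> take LEFT -> delta
i=1: L=golf=BASE, R=charlie -> take RIGHT -> charlie
i=2: BASE=alpha L=bravo R=charlie all differ -> CONFLICT

Answer: delta
charlie
<<<<<<< LEFT
bravo
=======
charlie
>>>>>>> RIGHT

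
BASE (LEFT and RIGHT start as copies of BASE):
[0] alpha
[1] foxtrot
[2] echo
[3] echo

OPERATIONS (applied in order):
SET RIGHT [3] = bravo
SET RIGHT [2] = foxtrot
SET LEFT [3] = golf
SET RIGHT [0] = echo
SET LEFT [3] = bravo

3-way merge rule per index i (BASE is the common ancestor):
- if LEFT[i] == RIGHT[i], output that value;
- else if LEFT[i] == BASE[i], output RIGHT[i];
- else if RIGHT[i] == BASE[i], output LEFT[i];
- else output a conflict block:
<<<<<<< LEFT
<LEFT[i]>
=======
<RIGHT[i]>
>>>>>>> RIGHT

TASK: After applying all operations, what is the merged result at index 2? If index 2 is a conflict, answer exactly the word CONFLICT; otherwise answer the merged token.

Final LEFT:  [alpha, foxtrot, echo, bravo]
Final RIGHT: [echo, foxtrot, foxtrot, bravo]
i=0: L=alpha=BASE, R=echo -> take RIGHT -> echo
i=1: L=foxtrot R=foxtrot -> agree -> foxtrot
i=2: L=echo=BASE, R=foxtrot -> take RIGHT -> foxtrot
i=3: L=bravo R=bravo -> agree -> bravo
Index 2 -> foxtrot

Answer: foxtrot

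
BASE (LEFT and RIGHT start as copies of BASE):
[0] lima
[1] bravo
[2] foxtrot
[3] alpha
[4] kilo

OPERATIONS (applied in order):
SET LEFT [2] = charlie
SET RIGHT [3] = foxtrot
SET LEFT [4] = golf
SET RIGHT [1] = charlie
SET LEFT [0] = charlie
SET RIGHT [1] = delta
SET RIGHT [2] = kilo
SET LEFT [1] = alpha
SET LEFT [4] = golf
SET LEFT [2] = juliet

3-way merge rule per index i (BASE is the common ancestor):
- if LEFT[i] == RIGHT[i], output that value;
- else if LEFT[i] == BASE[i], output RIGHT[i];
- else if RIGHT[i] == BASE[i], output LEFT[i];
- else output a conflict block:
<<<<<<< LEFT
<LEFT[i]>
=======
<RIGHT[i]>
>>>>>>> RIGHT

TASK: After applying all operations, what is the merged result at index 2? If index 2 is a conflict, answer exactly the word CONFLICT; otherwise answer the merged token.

Final LEFT:  [charlie, alpha, juliet, alpha, golf]
Final RIGHT: [lima, delta, kilo, foxtrot, kilo]
i=0: L=charlie, R=lima=BASE -> take LEFT -> charlie
i=1: BASE=bravo L=alpha R=delta all differ -> CONFLICT
i=2: BASE=foxtrot L=juliet R=kilo all differ -> CONFLICT
i=3: L=alpha=BASE, R=foxtrot -> take RIGHT -> foxtrot
i=4: L=golf, R=kilo=BASE -> take LEFT -> golf
Index 2 -> CONFLICT

Answer: CONFLICT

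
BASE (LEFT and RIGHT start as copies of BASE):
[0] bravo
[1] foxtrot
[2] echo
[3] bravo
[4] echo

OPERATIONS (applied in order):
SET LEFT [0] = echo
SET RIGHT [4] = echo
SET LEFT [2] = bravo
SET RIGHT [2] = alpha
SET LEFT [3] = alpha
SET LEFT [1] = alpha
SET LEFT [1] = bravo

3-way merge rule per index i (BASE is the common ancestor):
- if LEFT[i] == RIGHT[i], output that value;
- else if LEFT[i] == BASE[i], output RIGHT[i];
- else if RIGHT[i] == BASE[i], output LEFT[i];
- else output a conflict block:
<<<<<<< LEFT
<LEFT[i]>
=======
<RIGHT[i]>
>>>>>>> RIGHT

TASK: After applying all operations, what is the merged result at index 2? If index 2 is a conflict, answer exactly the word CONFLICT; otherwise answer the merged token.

Final LEFT:  [echo, bravo, bravo, alpha, echo]
Final RIGHT: [bravo, foxtrot, alpha, bravo, echo]
i=0: L=echo, R=bravo=BASE -> take LEFT -> echo
i=1: L=bravo, R=foxtrot=BASE -> take LEFT -> bravo
i=2: BASE=echo L=bravo R=alpha all differ -> CONFLICT
i=3: L=alpha, R=bravo=BASE -> take LEFT -> alpha
i=4: L=echo R=echo -> agree -> echo
Index 2 -> CONFLICT

Answer: CONFLICT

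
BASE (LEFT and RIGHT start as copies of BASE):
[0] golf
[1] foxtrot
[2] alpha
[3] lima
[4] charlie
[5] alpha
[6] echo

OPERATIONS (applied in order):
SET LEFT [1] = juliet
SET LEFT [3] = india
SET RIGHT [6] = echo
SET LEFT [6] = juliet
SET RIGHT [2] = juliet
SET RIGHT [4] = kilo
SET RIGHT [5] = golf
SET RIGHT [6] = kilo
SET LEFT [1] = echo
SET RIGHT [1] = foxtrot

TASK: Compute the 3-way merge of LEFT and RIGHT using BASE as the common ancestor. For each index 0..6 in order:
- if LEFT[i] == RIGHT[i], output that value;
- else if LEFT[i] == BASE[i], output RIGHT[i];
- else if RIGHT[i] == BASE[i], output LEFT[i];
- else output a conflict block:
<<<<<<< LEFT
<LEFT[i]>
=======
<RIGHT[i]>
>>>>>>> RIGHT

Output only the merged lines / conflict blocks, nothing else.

Answer: golf
echo
juliet
india
kilo
golf
<<<<<<< LEFT
juliet
=======
kilo
>>>>>>> RIGHT

Derivation:
Final LEFT:  [golf, echo, alpha, india, charlie, alpha, juliet]
Final RIGHT: [golf, foxtrot, juliet, lima, kilo, golf, kilo]
i=0: L=golf R=golf -> agree -> golf
i=1: L=echo, R=foxtrot=BASE -> take LEFT -> echo
i=2: L=alpha=BASE, R=juliet -> take RIGHT -> juliet
i=3: L=india, R=lima=BASE -> take LEFT -> india
i=4: L=charlie=BASE, R=kilo -> take RIGHT -> kilo
i=5: L=alpha=BASE, R=golf -> take RIGHT -> golf
i=6: BASE=echo L=juliet R=kilo all differ -> CONFLICT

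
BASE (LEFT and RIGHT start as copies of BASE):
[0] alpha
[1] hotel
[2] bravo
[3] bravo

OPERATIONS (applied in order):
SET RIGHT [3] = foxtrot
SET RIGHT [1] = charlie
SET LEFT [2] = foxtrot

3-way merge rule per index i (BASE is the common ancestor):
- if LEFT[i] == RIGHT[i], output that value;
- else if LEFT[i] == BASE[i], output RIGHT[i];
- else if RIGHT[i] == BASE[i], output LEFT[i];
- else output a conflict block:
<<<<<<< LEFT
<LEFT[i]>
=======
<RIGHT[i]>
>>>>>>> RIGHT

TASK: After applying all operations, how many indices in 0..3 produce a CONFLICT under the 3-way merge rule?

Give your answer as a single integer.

Final LEFT:  [alpha, hotel, foxtrot, bravo]
Final RIGHT: [alpha, charlie, bravo, foxtrot]
i=0: L=alpha R=alpha -> agree -> alpha
i=1: L=hotel=BASE, R=charlie -> take RIGHT -> charlie
i=2: L=foxtrot, R=bravo=BASE -> take LEFT -> foxtrot
i=3: L=bravo=BASE, R=foxtrot -> take RIGHT -> foxtrot
Conflict count: 0

Answer: 0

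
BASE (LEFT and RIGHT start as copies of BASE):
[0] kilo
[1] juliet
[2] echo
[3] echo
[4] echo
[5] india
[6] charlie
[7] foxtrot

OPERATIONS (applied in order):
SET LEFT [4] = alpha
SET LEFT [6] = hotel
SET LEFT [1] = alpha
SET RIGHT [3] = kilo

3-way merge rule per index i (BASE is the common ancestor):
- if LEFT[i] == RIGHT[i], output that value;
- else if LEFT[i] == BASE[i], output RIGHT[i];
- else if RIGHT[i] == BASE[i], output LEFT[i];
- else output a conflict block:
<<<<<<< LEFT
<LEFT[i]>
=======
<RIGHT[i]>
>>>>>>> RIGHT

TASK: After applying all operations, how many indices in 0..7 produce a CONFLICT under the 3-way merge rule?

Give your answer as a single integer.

Final LEFT:  [kilo, alpha, echo, echo, alpha, india, hotel, foxtrot]
Final RIGHT: [kilo, juliet, echo, kilo, echo, india, charlie, foxtrot]
i=0: L=kilo R=kilo -> agree -> kilo
i=1: L=alpha, R=juliet=BASE -> take LEFT -> alpha
i=2: L=echo R=echo -> agree -> echo
i=3: L=echo=BASE, R=kilo -> take RIGHT -> kilo
i=4: L=alpha, R=echo=BASE -> take LEFT -> alpha
i=5: L=india R=india -> agree -> india
i=6: L=hotel, R=charlie=BASE -> take LEFT -> hotel
i=7: L=foxtrot R=foxtrot -> agree -> foxtrot
Conflict count: 0

Answer: 0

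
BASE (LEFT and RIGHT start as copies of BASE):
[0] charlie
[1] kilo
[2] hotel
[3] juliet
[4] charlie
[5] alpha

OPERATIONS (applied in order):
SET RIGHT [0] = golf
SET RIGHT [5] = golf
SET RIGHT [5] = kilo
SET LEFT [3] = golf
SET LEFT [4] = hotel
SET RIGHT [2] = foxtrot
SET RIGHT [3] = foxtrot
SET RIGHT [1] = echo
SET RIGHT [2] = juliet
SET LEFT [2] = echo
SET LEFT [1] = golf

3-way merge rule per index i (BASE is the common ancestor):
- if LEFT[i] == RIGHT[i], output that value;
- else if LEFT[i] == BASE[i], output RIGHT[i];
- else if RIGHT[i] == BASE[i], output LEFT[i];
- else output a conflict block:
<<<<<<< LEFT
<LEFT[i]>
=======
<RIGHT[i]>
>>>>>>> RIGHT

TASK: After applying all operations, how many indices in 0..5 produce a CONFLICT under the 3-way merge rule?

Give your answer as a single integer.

Answer: 3

Derivation:
Final LEFT:  [charlie, golf, echo, golf, hotel, alpha]
Final RIGHT: [golf, echo, juliet, foxtrot, charlie, kilo]
i=0: L=charlie=BASE, R=golf -> take RIGHT -> golf
i=1: BASE=kilo L=golf R=echo all differ -> CONFLICT
i=2: BASE=hotel L=echo R=juliet all differ -> CONFLICT
i=3: BASE=juliet L=golf R=foxtrot all differ -> CONFLICT
i=4: L=hotel, R=charlie=BASE -> take LEFT -> hotel
i=5: L=alpha=BASE, R=kilo -> take RIGHT -> kilo
Conflict count: 3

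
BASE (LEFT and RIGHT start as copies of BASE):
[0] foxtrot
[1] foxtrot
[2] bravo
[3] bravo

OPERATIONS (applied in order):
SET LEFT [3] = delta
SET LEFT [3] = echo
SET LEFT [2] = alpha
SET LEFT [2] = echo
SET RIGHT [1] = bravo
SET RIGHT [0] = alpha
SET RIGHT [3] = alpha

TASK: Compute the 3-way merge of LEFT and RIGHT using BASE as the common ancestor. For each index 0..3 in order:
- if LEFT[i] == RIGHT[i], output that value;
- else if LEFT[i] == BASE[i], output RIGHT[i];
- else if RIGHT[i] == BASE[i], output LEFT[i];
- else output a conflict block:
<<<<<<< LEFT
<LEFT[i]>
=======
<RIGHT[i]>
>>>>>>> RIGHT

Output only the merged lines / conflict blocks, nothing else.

Final LEFT:  [foxtrot, foxtrot, echo, echo]
Final RIGHT: [alpha, bravo, bravo, alpha]
i=0: L=foxtrot=BASE, R=alpha -> take RIGHT -> alpha
i=1: L=foxtrot=BASE, R=bravo -> take RIGHT -> bravo
i=2: L=echo, R=bravo=BASE -> take LEFT -> echo
i=3: BASE=bravo L=echo R=alpha all differ -> CONFLICT

Answer: alpha
bravo
echo
<<<<<<< LEFT
echo
=======
alpha
>>>>>>> RIGHT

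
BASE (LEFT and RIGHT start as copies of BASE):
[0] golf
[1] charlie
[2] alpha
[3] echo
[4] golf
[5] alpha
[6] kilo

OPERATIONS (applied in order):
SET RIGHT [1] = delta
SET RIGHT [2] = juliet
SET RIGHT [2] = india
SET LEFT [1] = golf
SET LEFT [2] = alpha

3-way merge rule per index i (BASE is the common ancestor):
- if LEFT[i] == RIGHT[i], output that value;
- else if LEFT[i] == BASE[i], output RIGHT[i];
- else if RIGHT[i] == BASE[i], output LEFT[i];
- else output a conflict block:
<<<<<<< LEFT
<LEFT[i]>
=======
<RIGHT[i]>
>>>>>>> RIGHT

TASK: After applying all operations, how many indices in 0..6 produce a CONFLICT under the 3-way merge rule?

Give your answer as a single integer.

Answer: 1

Derivation:
Final LEFT:  [golf, golf, alpha, echo, golf, alpha, kilo]
Final RIGHT: [golf, delta, india, echo, golf, alpha, kilo]
i=0: L=golf R=golf -> agree -> golf
i=1: BASE=charlie L=golf R=delta all differ -> CONFLICT
i=2: L=alpha=BASE, R=india -> take RIGHT -> india
i=3: L=echo R=echo -> agree -> echo
i=4: L=golf R=golf -> agree -> golf
i=5: L=alpha R=alpha -> agree -> alpha
i=6: L=kilo R=kilo -> agree -> kilo
Conflict count: 1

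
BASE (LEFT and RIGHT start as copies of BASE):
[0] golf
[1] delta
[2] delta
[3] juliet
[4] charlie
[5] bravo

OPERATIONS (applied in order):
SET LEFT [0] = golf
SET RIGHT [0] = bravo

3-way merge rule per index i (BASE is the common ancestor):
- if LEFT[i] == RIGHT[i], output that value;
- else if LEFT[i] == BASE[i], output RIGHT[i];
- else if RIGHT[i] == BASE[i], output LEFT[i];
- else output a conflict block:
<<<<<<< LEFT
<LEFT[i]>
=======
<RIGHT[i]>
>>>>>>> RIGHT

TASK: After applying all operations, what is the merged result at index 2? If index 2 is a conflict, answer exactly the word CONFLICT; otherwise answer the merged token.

Final LEFT:  [golf, delta, delta, juliet, charlie, bravo]
Final RIGHT: [bravo, delta, delta, juliet, charlie, bravo]
i=0: L=golf=BASE, R=bravo -> take RIGHT -> bravo
i=1: L=delta R=delta -> agree -> delta
i=2: L=delta R=delta -> agree -> delta
i=3: L=juliet R=juliet -> agree -> juliet
i=4: L=charlie R=charlie -> agree -> charlie
i=5: L=bravo R=bravo -> agree -> bravo
Index 2 -> delta

Answer: delta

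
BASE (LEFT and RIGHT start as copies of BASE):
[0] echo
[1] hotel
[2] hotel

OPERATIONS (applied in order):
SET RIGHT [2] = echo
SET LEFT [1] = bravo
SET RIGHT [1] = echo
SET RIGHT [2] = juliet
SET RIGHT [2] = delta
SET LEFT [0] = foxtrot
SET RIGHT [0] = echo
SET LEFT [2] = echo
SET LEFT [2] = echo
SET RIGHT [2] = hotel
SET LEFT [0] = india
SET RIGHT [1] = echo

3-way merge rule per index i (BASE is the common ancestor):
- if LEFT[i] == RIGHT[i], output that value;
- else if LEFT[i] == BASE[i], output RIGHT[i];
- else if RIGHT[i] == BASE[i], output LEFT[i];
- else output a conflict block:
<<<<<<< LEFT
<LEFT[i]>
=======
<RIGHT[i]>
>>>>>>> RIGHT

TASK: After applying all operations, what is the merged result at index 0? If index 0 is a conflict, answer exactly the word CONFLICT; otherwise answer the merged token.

Final LEFT:  [india, bravo, echo]
Final RIGHT: [echo, echo, hotel]
i=0: L=india, R=echo=BASE -> take LEFT -> india
i=1: BASE=hotel L=bravo R=echo all differ -> CONFLICT
i=2: L=echo, R=hotel=BASE -> take LEFT -> echo
Index 0 -> india

Answer: india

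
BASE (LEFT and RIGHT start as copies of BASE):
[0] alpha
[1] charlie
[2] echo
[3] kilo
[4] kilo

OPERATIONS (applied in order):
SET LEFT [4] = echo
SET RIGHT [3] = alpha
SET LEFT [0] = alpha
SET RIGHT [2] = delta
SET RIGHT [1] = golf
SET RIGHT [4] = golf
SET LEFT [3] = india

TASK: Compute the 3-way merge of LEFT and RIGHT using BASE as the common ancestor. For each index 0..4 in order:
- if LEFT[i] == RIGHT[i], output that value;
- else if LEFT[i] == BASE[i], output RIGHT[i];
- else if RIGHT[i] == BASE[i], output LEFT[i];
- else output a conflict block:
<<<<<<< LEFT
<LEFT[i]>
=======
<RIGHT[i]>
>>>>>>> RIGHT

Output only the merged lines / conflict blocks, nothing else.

Answer: alpha
golf
delta
<<<<<<< LEFT
india
=======
alpha
>>>>>>> RIGHT
<<<<<<< LEFT
echo
=======
golf
>>>>>>> RIGHT

Derivation:
Final LEFT:  [alpha, charlie, echo, india, echo]
Final RIGHT: [alpha, golf, delta, alpha, golf]
i=0: L=alpha R=alpha -> agree -> alpha
i=1: L=charlie=BASE, R=golf -> take RIGHT -> golf
i=2: L=echo=BASE, R=delta -> take RIGHT -> delta
i=3: BASE=kilo L=india R=alpha all differ -> CONFLICT
i=4: BASE=kilo L=echo R=golf all differ -> CONFLICT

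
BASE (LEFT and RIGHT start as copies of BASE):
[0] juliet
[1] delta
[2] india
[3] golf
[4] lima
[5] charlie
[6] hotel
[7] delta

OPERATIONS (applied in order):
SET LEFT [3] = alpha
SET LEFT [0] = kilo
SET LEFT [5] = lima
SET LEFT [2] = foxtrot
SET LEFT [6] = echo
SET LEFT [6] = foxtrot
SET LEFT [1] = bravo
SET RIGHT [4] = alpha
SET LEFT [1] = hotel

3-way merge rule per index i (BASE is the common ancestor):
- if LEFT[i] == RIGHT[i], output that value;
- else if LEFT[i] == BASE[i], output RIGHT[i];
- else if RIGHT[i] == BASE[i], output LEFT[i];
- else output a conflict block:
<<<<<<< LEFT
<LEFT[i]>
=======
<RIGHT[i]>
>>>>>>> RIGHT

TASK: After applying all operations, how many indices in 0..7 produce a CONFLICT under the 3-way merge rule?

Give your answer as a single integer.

Final LEFT:  [kilo, hotel, foxtrot, alpha, lima, lima, foxtrot, delta]
Final RIGHT: [juliet, delta, india, golf, alpha, charlie, hotel, delta]
i=0: L=kilo, R=juliet=BASE -> take LEFT -> kilo
i=1: L=hotel, R=delta=BASE -> take LEFT -> hotel
i=2: L=foxtrot, R=india=BASE -> take LEFT -> foxtrot
i=3: L=alpha, R=golf=BASE -> take LEFT -> alpha
i=4: L=lima=BASE, R=alpha -> take RIGHT -> alpha
i=5: L=lima, R=charlie=BASE -> take LEFT -> lima
i=6: L=foxtrot, R=hotel=BASE -> take LEFT -> foxtrot
i=7: L=delta R=delta -> agree -> delta
Conflict count: 0

Answer: 0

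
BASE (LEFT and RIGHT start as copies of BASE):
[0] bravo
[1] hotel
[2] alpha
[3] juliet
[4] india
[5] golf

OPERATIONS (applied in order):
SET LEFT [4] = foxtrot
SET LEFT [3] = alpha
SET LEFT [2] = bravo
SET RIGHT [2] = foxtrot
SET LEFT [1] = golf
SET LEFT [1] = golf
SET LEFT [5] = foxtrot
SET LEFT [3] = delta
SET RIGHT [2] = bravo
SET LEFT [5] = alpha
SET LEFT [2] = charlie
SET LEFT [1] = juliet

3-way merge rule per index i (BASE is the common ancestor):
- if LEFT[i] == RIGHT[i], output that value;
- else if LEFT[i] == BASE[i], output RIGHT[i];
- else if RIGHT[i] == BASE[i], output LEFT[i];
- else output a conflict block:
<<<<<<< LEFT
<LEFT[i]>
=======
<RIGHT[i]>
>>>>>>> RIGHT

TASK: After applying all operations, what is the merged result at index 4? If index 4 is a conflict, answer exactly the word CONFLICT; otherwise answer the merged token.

Answer: foxtrot

Derivation:
Final LEFT:  [bravo, juliet, charlie, delta, foxtrot, alpha]
Final RIGHT: [bravo, hotel, bravo, juliet, india, golf]
i=0: L=bravo R=bravo -> agree -> bravo
i=1: L=juliet, R=hotel=BASE -> take LEFT -> juliet
i=2: BASE=alpha L=charlie R=bravo all differ -> CONFLICT
i=3: L=delta, R=juliet=BASE -> take LEFT -> delta
i=4: L=foxtrot, R=india=BASE -> take LEFT -> foxtrot
i=5: L=alpha, R=golf=BASE -> take LEFT -> alpha
Index 4 -> foxtrot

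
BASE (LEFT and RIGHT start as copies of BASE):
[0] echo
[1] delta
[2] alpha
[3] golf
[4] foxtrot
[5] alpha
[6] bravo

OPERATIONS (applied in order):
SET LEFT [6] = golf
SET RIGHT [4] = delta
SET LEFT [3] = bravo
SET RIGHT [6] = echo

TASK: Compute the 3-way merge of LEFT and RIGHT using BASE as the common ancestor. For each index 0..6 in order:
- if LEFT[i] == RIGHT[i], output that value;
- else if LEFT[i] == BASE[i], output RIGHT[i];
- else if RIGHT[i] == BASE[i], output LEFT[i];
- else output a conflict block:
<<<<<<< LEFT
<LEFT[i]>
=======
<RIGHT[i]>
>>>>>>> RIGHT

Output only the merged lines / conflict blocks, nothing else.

Final LEFT:  [echo, delta, alpha, bravo, foxtrot, alpha, golf]
Final RIGHT: [echo, delta, alpha, golf, delta, alpha, echo]
i=0: L=echo R=echo -> agree -> echo
i=1: L=delta R=delta -> agree -> delta
i=2: L=alpha R=alpha -> agree -> alpha
i=3: L=bravo, R=golf=BASE -> take LEFT -> bravo
i=4: L=foxtrot=BASE, R=delta -> take RIGHT -> delta
i=5: L=alpha R=alpha -> agree -> alpha
i=6: BASE=bravo L=golf R=echo all differ -> CONFLICT

Answer: echo
delta
alpha
bravo
delta
alpha
<<<<<<< LEFT
golf
=======
echo
>>>>>>> RIGHT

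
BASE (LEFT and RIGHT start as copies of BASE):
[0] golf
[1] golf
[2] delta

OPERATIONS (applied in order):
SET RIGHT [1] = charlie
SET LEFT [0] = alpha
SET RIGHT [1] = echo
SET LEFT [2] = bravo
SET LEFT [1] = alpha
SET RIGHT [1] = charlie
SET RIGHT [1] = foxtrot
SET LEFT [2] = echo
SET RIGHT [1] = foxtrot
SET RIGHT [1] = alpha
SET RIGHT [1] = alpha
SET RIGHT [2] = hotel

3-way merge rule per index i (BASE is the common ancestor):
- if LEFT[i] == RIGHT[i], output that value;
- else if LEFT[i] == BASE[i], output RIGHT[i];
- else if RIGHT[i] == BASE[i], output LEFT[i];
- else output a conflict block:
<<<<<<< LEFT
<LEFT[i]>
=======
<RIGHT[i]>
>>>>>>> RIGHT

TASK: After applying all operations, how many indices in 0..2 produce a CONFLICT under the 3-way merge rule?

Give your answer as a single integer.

Final LEFT:  [alpha, alpha, echo]
Final RIGHT: [golf, alpha, hotel]
i=0: L=alpha, R=golf=BASE -> take LEFT -> alpha
i=1: L=alpha R=alpha -> agree -> alpha
i=2: BASE=delta L=echo R=hotel all differ -> CONFLICT
Conflict count: 1

Answer: 1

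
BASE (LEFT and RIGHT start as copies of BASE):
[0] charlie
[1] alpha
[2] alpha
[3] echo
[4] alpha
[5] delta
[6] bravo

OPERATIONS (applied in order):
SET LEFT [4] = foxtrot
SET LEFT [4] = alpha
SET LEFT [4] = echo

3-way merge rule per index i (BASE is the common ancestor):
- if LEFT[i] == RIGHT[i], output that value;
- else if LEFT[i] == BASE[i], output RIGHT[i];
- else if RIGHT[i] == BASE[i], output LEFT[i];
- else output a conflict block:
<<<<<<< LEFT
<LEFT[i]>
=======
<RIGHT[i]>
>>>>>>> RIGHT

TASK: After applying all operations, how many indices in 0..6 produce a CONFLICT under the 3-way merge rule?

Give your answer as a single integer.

Answer: 0

Derivation:
Final LEFT:  [charlie, alpha, alpha, echo, echo, delta, bravo]
Final RIGHT: [charlie, alpha, alpha, echo, alpha, delta, bravo]
i=0: L=charlie R=charlie -> agree -> charlie
i=1: L=alpha R=alpha -> agree -> alpha
i=2: L=alpha R=alpha -> agree -> alpha
i=3: L=echo R=echo -> agree -> echo
i=4: L=echo, R=alpha=BASE -> take LEFT -> echo
i=5: L=delta R=delta -> agree -> delta
i=6: L=bravo R=bravo -> agree -> bravo
Conflict count: 0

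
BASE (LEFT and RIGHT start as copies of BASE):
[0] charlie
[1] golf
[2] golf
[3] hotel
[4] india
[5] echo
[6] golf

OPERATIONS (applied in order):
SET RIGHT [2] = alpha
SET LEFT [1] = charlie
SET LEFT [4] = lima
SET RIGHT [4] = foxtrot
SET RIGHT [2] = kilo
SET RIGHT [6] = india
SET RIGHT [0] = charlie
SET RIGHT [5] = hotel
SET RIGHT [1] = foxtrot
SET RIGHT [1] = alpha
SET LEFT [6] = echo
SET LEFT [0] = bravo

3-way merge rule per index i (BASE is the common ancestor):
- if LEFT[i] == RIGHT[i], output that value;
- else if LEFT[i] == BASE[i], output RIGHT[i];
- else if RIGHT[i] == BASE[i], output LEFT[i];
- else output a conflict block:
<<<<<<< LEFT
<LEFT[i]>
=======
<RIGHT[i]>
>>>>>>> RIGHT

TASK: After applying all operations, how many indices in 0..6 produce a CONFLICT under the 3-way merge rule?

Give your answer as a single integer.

Answer: 3

Derivation:
Final LEFT:  [bravo, charlie, golf, hotel, lima, echo, echo]
Final RIGHT: [charlie, alpha, kilo, hotel, foxtrot, hotel, india]
i=0: L=bravo, R=charlie=BASE -> take LEFT -> bravo
i=1: BASE=golf L=charlie R=alpha all differ -> CONFLICT
i=2: L=golf=BASE, R=kilo -> take RIGHT -> kilo
i=3: L=hotel R=hotel -> agree -> hotel
i=4: BASE=india L=lima R=foxtrot all differ -> CONFLICT
i=5: L=echo=BASE, R=hotel -> take RIGHT -> hotel
i=6: BASE=golf L=echo R=india all differ -> CONFLICT
Conflict count: 3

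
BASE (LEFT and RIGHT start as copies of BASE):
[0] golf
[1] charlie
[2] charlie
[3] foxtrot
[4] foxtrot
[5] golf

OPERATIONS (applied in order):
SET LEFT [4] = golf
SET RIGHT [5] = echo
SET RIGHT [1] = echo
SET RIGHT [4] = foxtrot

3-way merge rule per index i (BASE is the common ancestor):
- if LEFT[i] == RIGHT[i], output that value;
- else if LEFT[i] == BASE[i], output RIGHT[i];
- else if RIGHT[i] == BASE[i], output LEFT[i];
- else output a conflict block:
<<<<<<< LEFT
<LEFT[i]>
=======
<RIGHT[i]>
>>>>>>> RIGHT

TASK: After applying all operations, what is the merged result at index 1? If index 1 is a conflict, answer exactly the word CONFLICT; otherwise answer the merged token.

Answer: echo

Derivation:
Final LEFT:  [golf, charlie, charlie, foxtrot, golf, golf]
Final RIGHT: [golf, echo, charlie, foxtrot, foxtrot, echo]
i=0: L=golf R=golf -> agree -> golf
i=1: L=charlie=BASE, R=echo -> take RIGHT -> echo
i=2: L=charlie R=charlie -> agree -> charlie
i=3: L=foxtrot R=foxtrot -> agree -> foxtrot
i=4: L=golf, R=foxtrot=BASE -> take LEFT -> golf
i=5: L=golf=BASE, R=echo -> take RIGHT -> echo
Index 1 -> echo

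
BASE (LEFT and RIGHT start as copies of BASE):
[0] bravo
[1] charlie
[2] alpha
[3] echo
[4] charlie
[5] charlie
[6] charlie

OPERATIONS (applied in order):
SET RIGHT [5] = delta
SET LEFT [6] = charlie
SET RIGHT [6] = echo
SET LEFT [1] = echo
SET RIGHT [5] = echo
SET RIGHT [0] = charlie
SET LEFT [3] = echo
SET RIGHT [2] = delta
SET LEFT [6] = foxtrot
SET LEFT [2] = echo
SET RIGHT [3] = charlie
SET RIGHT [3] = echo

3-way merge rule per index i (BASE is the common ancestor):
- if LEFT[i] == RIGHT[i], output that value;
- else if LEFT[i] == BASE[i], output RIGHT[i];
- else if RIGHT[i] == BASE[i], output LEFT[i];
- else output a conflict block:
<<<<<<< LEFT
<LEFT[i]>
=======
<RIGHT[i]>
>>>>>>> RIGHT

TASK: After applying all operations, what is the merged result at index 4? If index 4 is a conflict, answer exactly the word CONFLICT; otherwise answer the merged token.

Final LEFT:  [bravo, echo, echo, echo, charlie, charlie, foxtrot]
Final RIGHT: [charlie, charlie, delta, echo, charlie, echo, echo]
i=0: L=bravo=BASE, R=charlie -> take RIGHT -> charlie
i=1: L=echo, R=charlie=BASE -> take LEFT -> echo
i=2: BASE=alpha L=echo R=delta all differ -> CONFLICT
i=3: L=echo R=echo -> agree -> echo
i=4: L=charlie R=charlie -> agree -> charlie
i=5: L=charlie=BASE, R=echo -> take RIGHT -> echo
i=6: BASE=charlie L=foxtrot R=echo all differ -> CONFLICT
Index 4 -> charlie

Answer: charlie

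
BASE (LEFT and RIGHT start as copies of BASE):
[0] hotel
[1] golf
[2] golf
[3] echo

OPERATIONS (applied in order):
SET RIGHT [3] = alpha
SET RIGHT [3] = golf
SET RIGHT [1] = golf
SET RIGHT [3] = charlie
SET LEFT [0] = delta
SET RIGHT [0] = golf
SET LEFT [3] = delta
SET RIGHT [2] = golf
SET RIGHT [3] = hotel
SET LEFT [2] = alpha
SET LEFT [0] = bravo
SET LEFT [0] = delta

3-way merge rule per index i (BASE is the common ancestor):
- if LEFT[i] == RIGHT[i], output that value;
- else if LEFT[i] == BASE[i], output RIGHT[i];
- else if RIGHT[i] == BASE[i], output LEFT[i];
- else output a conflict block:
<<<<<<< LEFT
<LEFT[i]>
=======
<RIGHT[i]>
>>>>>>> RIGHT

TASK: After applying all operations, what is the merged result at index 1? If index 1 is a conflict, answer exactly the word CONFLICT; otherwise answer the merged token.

Final LEFT:  [delta, golf, alpha, delta]
Final RIGHT: [golf, golf, golf, hotel]
i=0: BASE=hotel L=delta R=golf all differ -> CONFLICT
i=1: L=golf R=golf -> agree -> golf
i=2: L=alpha, R=golf=BASE -> take LEFT -> alpha
i=3: BASE=echo L=delta R=hotel all differ -> CONFLICT
Index 1 -> golf

Answer: golf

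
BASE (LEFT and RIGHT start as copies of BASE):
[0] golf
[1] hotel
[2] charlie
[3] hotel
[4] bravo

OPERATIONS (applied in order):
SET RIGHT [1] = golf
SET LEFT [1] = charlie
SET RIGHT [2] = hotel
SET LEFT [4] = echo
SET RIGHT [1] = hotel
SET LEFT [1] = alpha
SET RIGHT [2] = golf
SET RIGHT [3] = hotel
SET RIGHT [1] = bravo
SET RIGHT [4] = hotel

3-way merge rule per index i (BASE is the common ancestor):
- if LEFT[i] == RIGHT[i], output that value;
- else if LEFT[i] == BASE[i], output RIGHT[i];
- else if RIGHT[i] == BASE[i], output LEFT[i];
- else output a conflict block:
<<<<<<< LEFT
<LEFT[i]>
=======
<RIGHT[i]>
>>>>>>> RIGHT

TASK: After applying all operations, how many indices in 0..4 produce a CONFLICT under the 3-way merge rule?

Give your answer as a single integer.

Final LEFT:  [golf, alpha, charlie, hotel, echo]
Final RIGHT: [golf, bravo, golf, hotel, hotel]
i=0: L=golf R=golf -> agree -> golf
i=1: BASE=hotel L=alpha R=bravo all differ -> CONFLICT
i=2: L=charlie=BASE, R=golf -> take RIGHT -> golf
i=3: L=hotel R=hotel -> agree -> hotel
i=4: BASE=bravo L=echo R=hotel all differ -> CONFLICT
Conflict count: 2

Answer: 2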